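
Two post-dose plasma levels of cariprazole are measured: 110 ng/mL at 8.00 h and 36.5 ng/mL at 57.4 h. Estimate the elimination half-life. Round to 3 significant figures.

31.0 hours

k = ln(C₁/C₂) / (t₂ − t₁) = ln(110/36.5) / (57.4 − 8.00)
  = 1.103 / 49.40 = 0.02233 h⁻¹
t½ = ln 2 / k = ln 2 / 0.02233 ≈ 31.0 hours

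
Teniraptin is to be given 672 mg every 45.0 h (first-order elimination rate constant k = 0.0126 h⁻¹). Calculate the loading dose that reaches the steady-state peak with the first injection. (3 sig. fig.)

Accumulation ratio R = 1 / (1 − e^(−kτ)) = 1 / (1 − e^(−0.01260×45.0)) = 1 / (1 − 0.5672) = 2.311
Loading dose = maintenance dose × R = 672 × 2.311 ≈ 1550 mg

1550 mg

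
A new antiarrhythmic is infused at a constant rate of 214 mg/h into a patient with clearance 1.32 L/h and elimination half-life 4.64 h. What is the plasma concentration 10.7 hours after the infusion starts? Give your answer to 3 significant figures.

Css = rate / CL = 214 / 1.32 = 162.1 µg/mL
k = ln 2 / 4.64 = 0.1494 h⁻¹
C(t) = Css (1 − e^(−kt)) = 162.1 × (1 − e^(−1.598)) = 162.1 × 0.7978 ≈ 129 µg/mL

129 µg/mL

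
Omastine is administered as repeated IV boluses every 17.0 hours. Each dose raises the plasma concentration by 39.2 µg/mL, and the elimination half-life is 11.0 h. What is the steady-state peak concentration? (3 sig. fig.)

k = ln 2 / 11.0 = 0.06301 h⁻¹
Fraction remaining after one interval: e^(−kτ) = e^(−0.06301 × 17.0) = 0.3426
R = 1 / (1 − 0.3426) = 1.521
Css,max = 39.2 × 1.521 ≈ 59.6 µg/mL

59.6 µg/mL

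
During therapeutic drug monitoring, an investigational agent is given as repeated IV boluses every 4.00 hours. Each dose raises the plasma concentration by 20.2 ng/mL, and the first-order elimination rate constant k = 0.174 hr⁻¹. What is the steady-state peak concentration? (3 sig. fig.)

40.3 ng/mL

Fraction remaining after one interval: e^(−kτ) = e^(−0.1740 × 4.00) = 0.4986
R = 1 / (1 − 0.4986) = 1.994
Css,max = 20.2 × 1.994 ≈ 40.3 ng/mL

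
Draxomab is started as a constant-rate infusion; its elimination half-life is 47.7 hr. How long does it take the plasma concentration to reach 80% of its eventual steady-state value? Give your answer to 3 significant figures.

111 hours

k = ln 2 / 47.7 = 0.01453 hr⁻¹
f = 1 − e^(−kt)  ⇒  t = −ln(1 − f) / k
t = −ln(1 − 0.8) / 0.01453 = 1.609 / 0.01453 ≈ 111 hours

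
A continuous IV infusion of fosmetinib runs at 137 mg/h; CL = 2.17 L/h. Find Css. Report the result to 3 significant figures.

Css = infusion rate / CL = 137 / 2.17 ≈ 63.1 µg/mL

63.1 µg/mL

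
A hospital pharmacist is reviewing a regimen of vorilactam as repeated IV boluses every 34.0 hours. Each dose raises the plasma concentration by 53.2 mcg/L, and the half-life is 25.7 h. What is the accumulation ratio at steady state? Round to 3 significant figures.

1.67

k = ln 2 / 25.7 = 0.02697 h⁻¹
Fraction remaining after one interval: e^(−kτ) = e^(−0.02697 × 34.0) = 0.3997
R = 1 / (1 − 0.3997) = 1 / 0.6003 ≈ 1.67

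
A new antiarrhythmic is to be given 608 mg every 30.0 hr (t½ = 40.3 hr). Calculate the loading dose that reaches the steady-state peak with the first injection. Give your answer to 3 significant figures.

1510 mg

k = ln 2 / 40.3 = 0.01720 hr⁻¹
Accumulation ratio R = 1 / (1 − e^(−kτ)) = 1 / (1 − e^(−0.01720×30.0)) = 1 / (1 − 0.5969) = 2.481
Loading dose = maintenance dose × R = 608 × 2.481 ≈ 1510 mg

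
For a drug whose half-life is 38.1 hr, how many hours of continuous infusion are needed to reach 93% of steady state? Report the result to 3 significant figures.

k = ln 2 / 38.1 = 0.01819 hr⁻¹
f = 1 − e^(−kt)  ⇒  t = −ln(1 − f) / k
t = −ln(1 − 0.93) / 0.01819 = 2.659 / 0.01819 ≈ 146 hours

146 hours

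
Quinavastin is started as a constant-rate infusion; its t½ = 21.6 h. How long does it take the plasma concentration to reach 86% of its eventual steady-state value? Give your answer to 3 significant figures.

61.3 hours

k = ln 2 / 21.6 = 0.03209 h⁻¹
f = 1 − e^(−kt)  ⇒  t = −ln(1 − f) / k
t = −ln(1 − 0.86) / 0.03209 = 1.966 / 0.03209 ≈ 61.3 hours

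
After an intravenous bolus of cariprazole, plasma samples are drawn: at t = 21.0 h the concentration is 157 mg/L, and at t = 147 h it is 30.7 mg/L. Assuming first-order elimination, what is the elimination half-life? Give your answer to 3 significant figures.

k = ln(C₁/C₂) / (t₂ − t₁) = ln(157/30.7) / (147 − 21.0)
  = 1.632 / 126.0 = 0.01295 h⁻¹
t½ = ln 2 / k = ln 2 / 0.01295 ≈ 53.5 hours

53.5 hours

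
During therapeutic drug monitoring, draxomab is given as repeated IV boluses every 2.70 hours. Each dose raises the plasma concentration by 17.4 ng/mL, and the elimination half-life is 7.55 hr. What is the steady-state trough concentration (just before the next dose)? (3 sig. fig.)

61.9 ng/mL

k = ln 2 / 7.55 = 0.09181 hr⁻¹
Fraction remaining after one interval: e^(−kτ) = e^(−0.09181 × 2.70) = 0.7805
R = 1 / (1 − 0.7805) = 4.555
Css,max = 17.4 × 4.555 = 79.25 ng/mL
Css,min = Css,max × e^(−kτ) = 79.25 × 0.7805 ≈ 61.9 ng/mL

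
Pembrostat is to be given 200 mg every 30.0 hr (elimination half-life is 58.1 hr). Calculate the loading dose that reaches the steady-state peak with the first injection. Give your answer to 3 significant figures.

k = ln 2 / 58.1 = 0.01193 hr⁻¹
Accumulation ratio R = 1 / (1 − e^(−kτ)) = 1 / (1 − e^(−0.01193×30.0)) = 1 / (1 − 0.6991) = 3.324
Loading dose = maintenance dose × R = 200 × 3.324 ≈ 665 mg

665 mg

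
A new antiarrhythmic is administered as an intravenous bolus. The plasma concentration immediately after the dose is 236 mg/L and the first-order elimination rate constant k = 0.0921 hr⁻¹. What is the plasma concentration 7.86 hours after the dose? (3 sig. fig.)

114 mg/L

C(t) = C₀ e^(−kt) = 236 × e^(−0.09210 × 7.86) = 236 × e^(−0.7239) = 236 × 0.4849 ≈ 114 mg/L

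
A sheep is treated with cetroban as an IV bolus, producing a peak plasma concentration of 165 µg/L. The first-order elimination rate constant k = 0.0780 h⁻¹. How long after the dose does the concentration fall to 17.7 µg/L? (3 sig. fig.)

28.6 hours

C(t) = C₀ e^(−kt)  ⇒  t = ln(C₀/C) / k
t = ln(165/17.7) / 0.07800 = 2.232 / 0.07800 ≈ 28.6 hours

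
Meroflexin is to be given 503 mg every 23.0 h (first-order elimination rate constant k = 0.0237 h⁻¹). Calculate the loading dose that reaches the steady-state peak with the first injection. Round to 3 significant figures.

Accumulation ratio R = 1 / (1 − e^(−kτ)) = 1 / (1 − e^(−0.02370×23.0)) = 1 / (1 − 0.5798) = 2.380
Loading dose = maintenance dose × R = 503 × 2.380 ≈ 1200 mg

1200 mg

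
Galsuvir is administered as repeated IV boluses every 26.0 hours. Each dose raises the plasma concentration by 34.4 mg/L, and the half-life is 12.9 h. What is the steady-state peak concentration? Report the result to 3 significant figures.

45.7 mg/L

k = ln 2 / 12.9 = 0.05373 h⁻¹
Fraction remaining after one interval: e^(−kτ) = e^(−0.05373 × 26.0) = 0.2473
R = 1 / (1 − 0.2473) = 1.329
Css,max = 34.4 × 1.329 ≈ 45.7 mg/L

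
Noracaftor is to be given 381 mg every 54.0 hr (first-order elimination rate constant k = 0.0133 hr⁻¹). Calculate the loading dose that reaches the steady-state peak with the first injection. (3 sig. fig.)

744 mg

Accumulation ratio R = 1 / (1 − e^(−kτ)) = 1 / (1 − e^(−0.01330×54.0)) = 1 / (1 − 0.4876) = 1.952
Loading dose = maintenance dose × R = 381 × 1.952 ≈ 744 mg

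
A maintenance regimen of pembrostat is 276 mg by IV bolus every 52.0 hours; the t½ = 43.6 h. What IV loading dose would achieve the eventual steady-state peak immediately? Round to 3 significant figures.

491 mg

k = ln 2 / 43.6 = 0.01590 h⁻¹
Accumulation ratio R = 1 / (1 − e^(−kτ)) = 1 / (1 − e^(−0.01590×52.0)) = 1 / (1 − 0.4375) = 1.778
Loading dose = maintenance dose × R = 276 × 1.778 ≈ 491 mg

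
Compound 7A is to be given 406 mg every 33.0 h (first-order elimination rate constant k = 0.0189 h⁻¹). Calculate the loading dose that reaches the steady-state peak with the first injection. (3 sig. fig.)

875 mg

Accumulation ratio R = 1 / (1 − e^(−kτ)) = 1 / (1 − e^(−0.01890×33.0)) = 1 / (1 − 0.5360) = 2.155
Loading dose = maintenance dose × R = 406 × 2.155 ≈ 875 mg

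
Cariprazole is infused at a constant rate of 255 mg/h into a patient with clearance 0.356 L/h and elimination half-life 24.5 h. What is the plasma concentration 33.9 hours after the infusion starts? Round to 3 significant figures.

442 µg/mL

Css = rate / CL = 255 / 0.356 = 716.3 µg/mL
k = ln 2 / 24.5 = 0.02829 h⁻¹
C(t) = Css (1 − e^(−kt)) = 716.3 × (1 − e^(−0.9591)) = 716.3 × 0.6168 ≈ 442 µg/mL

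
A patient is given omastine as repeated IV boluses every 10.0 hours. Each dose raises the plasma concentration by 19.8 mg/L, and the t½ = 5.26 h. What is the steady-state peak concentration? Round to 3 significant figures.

k = ln 2 / 5.26 = 0.1318 h⁻¹
Fraction remaining after one interval: e^(−kτ) = e^(−0.1318 × 10.0) = 0.2677
R = 1 / (1 − 0.2677) = 1.366
Css,max = 19.8 × 1.366 ≈ 27.0 mg/L

27.0 mg/L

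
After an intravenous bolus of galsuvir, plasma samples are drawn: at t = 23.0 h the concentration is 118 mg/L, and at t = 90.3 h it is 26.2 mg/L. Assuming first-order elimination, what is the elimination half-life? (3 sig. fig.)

k = ln(C₁/C₂) / (t₂ − t₁) = ln(118/26.2) / (90.3 − 23.0)
  = 1.505 / 67.30 = 0.02236 h⁻¹
t½ = ln 2 / k = ln 2 / 0.02236 ≈ 31.0 hours

31.0 hours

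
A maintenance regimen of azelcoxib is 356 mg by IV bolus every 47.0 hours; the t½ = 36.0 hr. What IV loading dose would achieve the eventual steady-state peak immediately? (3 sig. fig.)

598 mg

k = ln 2 / 36.0 = 0.01925 hr⁻¹
Accumulation ratio R = 1 / (1 − e^(−kτ)) = 1 / (1 − e^(−0.01925×47.0)) = 1 / (1 − 0.4046) = 1.679
Loading dose = maintenance dose × R = 356 × 1.679 ≈ 598 mg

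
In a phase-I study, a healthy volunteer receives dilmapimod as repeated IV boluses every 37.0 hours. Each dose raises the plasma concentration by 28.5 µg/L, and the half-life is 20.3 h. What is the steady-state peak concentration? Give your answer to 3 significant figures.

39.7 µg/L

k = ln 2 / 20.3 = 0.03415 h⁻¹
Fraction remaining after one interval: e^(−kτ) = e^(−0.03415 × 37.0) = 0.2827
R = 1 / (1 − 0.2827) = 1.394
Css,max = 28.5 × 1.394 ≈ 39.7 µg/L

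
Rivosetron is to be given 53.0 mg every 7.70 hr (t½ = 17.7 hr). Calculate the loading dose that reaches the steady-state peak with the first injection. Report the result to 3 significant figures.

k = ln 2 / 17.7 = 0.03916 hr⁻¹
Accumulation ratio R = 1 / (1 − e^(−kτ)) = 1 / (1 − e^(−0.03916×7.70)) = 1 / (1 − 0.7397) = 3.841
Loading dose = maintenance dose × R = 53.0 × 3.841 ≈ 204 mg

204 mg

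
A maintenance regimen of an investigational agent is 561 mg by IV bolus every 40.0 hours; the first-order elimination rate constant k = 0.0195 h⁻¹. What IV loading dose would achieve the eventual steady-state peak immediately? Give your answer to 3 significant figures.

1040 mg

Accumulation ratio R = 1 / (1 − e^(−kτ)) = 1 / (1 − e^(−0.01950×40.0)) = 1 / (1 − 0.4584) = 1.846
Loading dose = maintenance dose × R = 561 × 1.846 ≈ 1040 mg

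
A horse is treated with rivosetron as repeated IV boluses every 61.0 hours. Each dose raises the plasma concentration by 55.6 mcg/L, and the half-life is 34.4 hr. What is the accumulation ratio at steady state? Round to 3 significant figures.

k = ln 2 / 34.4 = 0.02015 hr⁻¹
Fraction remaining after one interval: e^(−kτ) = e^(−0.02015 × 61.0) = 0.2925
R = 1 / (1 − 0.2925) = 1 / 0.7075 ≈ 1.41

1.41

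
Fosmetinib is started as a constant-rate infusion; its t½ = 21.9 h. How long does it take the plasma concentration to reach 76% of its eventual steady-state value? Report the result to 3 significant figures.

45.1 hours

k = ln 2 / 21.9 = 0.03165 h⁻¹
f = 1 − e^(−kt)  ⇒  t = −ln(1 − f) / k
t = −ln(1 − 0.76) / 0.03165 = 1.427 / 0.03165 ≈ 45.1 hours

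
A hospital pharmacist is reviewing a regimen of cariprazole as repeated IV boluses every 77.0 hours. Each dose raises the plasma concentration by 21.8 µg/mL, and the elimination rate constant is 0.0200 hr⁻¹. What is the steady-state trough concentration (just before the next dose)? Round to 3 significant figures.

5.95 µg/mL

Fraction remaining after one interval: e^(−kτ) = e^(−0.02000 × 77.0) = 0.2144
R = 1 / (1 − 0.2144) = 1.273
Css,max = 21.8 × 1.273 = 27.75 µg/mL
Css,min = Css,max × e^(−kτ) = 27.75 × 0.2144 ≈ 5.95 µg/mL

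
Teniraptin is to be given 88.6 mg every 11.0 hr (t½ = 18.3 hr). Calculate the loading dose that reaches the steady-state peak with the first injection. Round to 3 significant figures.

260 mg

k = ln 2 / 18.3 = 0.03788 hr⁻¹
Accumulation ratio R = 1 / (1 − e^(−kτ)) = 1 / (1 − e^(−0.03788×11.0)) = 1 / (1 − 0.6593) = 2.935
Loading dose = maintenance dose × R = 88.6 × 2.935 ≈ 260 mg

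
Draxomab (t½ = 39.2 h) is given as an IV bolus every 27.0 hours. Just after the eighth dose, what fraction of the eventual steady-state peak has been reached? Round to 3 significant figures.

0.978

k = ln 2 / 39.2 = 0.01768 h⁻¹
f_n = 1 − e^(−nkτ) = 1 − e^(−8 × 0.01768 × 27.0) = 1 − e^(−3.819) = 1 − 0.02194 ≈ 0.978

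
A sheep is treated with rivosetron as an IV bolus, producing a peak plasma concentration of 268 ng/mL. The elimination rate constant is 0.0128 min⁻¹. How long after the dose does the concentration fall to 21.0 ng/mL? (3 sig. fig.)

199 minutes

C(t) = C₀ e^(−kt)  ⇒  t = ln(C₀/C) / k
t = ln(268/21.0) / 0.01280 = 2.546 / 0.01280 ≈ 199 minutes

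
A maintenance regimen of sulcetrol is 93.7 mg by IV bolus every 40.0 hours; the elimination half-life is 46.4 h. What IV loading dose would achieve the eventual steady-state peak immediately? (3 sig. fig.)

k = ln 2 / 46.4 = 0.01494 h⁻¹
Accumulation ratio R = 1 / (1 − e^(−kτ)) = 1 / (1 − e^(−0.01494×40.0)) = 1 / (1 − 0.5502) = 2.223
Loading dose = maintenance dose × R = 93.7 × 2.223 ≈ 208 mg

208 mg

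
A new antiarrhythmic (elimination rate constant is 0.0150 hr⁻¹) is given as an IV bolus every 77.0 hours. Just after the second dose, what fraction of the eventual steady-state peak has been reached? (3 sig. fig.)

f_n = 1 − e^(−nkτ) = 1 − e^(−2 × 0.01500 × 77.0) = 1 − e^(−2.310) = 1 − 0.09926 ≈ 0.901

0.901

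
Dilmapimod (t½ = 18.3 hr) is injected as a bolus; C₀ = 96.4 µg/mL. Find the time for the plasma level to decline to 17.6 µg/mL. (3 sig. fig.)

k = ln 2 / 18.3 = 0.03788 hr⁻¹
C(t) = C₀ e^(−kt)  ⇒  t = ln(C₀/C) / k
t = ln(96.4/17.6) / 0.03788 = 1.701 / 0.03788 ≈ 44.9 hours

44.9 hours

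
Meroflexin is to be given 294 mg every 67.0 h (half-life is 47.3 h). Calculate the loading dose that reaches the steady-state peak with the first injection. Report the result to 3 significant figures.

k = ln 2 / 47.3 = 0.01465 h⁻¹
Accumulation ratio R = 1 / (1 − e^(−kτ)) = 1 / (1 − e^(−0.01465×67.0)) = 1 / (1 − 0.3746) = 1.599
Loading dose = maintenance dose × R = 294 × 1.599 ≈ 470 mg

470 mg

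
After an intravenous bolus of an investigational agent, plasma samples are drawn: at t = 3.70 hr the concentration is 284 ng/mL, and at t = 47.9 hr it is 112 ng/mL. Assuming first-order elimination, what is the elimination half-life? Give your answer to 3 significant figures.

32.9 hours

k = ln(C₁/C₂) / (t₂ − t₁) = ln(284/112) / (47.9 − 3.70)
  = 0.9305 / 44.20 = 0.02105 hr⁻¹
t½ = ln 2 / k = ln 2 / 0.02105 ≈ 32.9 hours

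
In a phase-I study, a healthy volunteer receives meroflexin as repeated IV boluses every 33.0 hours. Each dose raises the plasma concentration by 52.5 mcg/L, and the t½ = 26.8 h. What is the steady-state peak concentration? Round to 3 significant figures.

k = ln 2 / 26.8 = 0.02586 h⁻¹
Fraction remaining after one interval: e^(−kτ) = e^(−0.02586 × 33.0) = 0.4259
R = 1 / (1 − 0.4259) = 1.742
Css,max = 52.5 × 1.742 ≈ 91.5 mcg/L

91.5 mcg/L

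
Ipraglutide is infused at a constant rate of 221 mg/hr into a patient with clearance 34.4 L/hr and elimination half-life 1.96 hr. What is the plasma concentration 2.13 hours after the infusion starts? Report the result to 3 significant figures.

Css = rate / CL = 221 / 34.4 = 6.424 µg/mL
k = ln 2 / 1.96 = 0.3536 hr⁻¹
C(t) = Css (1 − e^(−kt)) = 6.424 × (1 − e^(−0.7533)) = 6.424 × 0.5292 ≈ 3.40 µg/mL

3.40 µg/mL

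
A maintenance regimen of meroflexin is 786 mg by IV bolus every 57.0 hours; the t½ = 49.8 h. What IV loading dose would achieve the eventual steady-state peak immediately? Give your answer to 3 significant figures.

1440 mg

k = ln 2 / 49.8 = 0.01392 h⁻¹
Accumulation ratio R = 1 / (1 − e^(−kτ)) = 1 / (1 − e^(−0.01392×57.0)) = 1 / (1 − 0.4523) = 1.826
Loading dose = maintenance dose × R = 786 × 1.826 ≈ 1440 mg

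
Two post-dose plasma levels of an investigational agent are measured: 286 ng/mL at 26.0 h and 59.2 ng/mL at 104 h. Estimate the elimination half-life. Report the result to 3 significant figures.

34.3 hours

k = ln(C₁/C₂) / (t₂ − t₁) = ln(286/59.2) / (104 − 26.0)
  = 1.575 / 78.00 = 0.02019 h⁻¹
t½ = ln 2 / k = ln 2 / 0.02019 ≈ 34.3 hours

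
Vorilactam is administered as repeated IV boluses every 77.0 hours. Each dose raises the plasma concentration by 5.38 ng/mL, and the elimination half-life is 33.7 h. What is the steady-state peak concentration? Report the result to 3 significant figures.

k = ln 2 / 33.7 = 0.02057 h⁻¹
Fraction remaining after one interval: e^(−kτ) = e^(−0.02057 × 77.0) = 0.2052
R = 1 / (1 − 0.2052) = 1.258
Css,max = 5.38 × 1.258 ≈ 6.77 ng/mL

6.77 ng/mL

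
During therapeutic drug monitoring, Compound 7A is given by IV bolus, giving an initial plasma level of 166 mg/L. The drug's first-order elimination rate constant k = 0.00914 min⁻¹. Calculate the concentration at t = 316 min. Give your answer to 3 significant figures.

C(t) = C₀ e^(−kt) = 166 × e^(−0.009140 × 316) = 166 × e^(−2.888) = 166 × 0.05567 ≈ 9.24 mg/L

9.24 mg/L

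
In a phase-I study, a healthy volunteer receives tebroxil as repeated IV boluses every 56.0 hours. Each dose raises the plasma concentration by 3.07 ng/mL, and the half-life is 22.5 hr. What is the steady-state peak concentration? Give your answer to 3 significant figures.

3.74 ng/mL

k = ln 2 / 22.5 = 0.03081 hr⁻¹
Fraction remaining after one interval: e^(−kτ) = e^(−0.03081 × 56.0) = 0.1781
R = 1 / (1 − 0.1781) = 1.217
Css,max = 3.07 × 1.217 ≈ 3.74 ng/mL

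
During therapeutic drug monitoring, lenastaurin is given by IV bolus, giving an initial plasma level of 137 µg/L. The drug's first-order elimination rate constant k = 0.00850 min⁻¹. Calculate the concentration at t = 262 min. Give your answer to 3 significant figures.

14.8 µg/L

C(t) = C₀ e^(−kt) = 137 × e^(−0.008500 × 262) = 137 × e^(−2.227) = 137 × 0.1079 ≈ 14.8 µg/L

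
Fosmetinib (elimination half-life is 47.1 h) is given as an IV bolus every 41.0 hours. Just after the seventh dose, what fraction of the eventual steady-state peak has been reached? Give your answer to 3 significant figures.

k = ln 2 / 47.1 = 0.01472 h⁻¹
f_n = 1 − e^(−nkτ) = 1 − e^(−7 × 0.01472 × 41.0) = 1 − e^(−4.224) = 1 − 0.01465 ≈ 0.985

0.985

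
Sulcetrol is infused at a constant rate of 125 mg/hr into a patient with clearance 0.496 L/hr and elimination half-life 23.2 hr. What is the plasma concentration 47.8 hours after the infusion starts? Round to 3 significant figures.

Css = rate / CL = 125 / 0.496 = 252.0 mg/L
k = ln 2 / 23.2 = 0.02988 hr⁻¹
C(t) = Css (1 − e^(−kt)) = 252.0 × (1 − e^(−1.428)) = 252.0 × 0.7602 ≈ 192 mg/L

192 mg/L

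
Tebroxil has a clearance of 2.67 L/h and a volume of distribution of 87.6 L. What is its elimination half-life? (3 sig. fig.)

k = CL / V = 2.67 / 87.6 = 0.03048 h⁻¹
t½ = ln 2 / k = ln 2 / 0.03048 ≈ 22.7 hours

22.7 hours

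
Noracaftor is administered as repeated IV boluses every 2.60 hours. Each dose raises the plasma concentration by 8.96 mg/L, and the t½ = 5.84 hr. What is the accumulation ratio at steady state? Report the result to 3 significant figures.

3.77

k = ln 2 / 5.84 = 0.1187 hr⁻¹
Fraction remaining after one interval: e^(−kτ) = e^(−0.1187 × 2.60) = 0.7345
R = 1 / (1 − 0.7345) = 1 / 0.2655 ≈ 3.77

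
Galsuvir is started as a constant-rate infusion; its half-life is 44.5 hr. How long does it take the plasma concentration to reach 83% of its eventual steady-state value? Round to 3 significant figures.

k = ln 2 / 44.5 = 0.01558 hr⁻¹
f = 1 − e^(−kt)  ⇒  t = −ln(1 − f) / k
t = −ln(1 − 0.83) / 0.01558 = 1.772 / 0.01558 ≈ 114 hours

114 hours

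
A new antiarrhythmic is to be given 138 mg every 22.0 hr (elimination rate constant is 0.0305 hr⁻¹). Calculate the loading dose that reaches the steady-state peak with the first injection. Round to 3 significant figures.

282 mg

Accumulation ratio R = 1 / (1 − e^(−kτ)) = 1 / (1 − e^(−0.03050×22.0)) = 1 / (1 − 0.5112) = 2.046
Loading dose = maintenance dose × R = 138 × 2.046 ≈ 282 mg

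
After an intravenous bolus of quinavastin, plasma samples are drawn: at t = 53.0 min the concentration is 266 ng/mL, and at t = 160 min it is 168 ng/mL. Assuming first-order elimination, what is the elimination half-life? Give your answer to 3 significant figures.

161 minutes

k = ln(C₁/C₂) / (t₂ − t₁) = ln(266/168) / (160 − 53.0)
  = 0.4595 / 107.0 = 0.004295 min⁻¹
t½ = ln 2 / k = ln 2 / 0.004295 ≈ 161 minutes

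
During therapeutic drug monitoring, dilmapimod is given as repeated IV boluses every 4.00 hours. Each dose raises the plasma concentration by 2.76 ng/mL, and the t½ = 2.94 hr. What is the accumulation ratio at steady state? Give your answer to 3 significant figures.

1.64

k = ln 2 / 2.94 = 0.2358 hr⁻¹
Fraction remaining after one interval: e^(−kτ) = e^(−0.2358 × 4.00) = 0.3894
R = 1 / (1 − 0.3894) = 1 / 0.6106 ≈ 1.64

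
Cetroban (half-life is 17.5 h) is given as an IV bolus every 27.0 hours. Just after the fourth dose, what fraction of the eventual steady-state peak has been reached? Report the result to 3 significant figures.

k = ln 2 / 17.5 = 0.03961 h⁻¹
f_n = 1 − e^(−nkτ) = 1 − e^(−4 × 0.03961 × 27.0) = 1 − e^(−4.278) = 1 − 0.01387 ≈ 0.986

0.986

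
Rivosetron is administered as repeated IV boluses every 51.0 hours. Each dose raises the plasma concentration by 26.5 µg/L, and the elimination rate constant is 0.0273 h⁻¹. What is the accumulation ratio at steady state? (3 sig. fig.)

1.33

Fraction remaining after one interval: e^(−kτ) = e^(−0.02730 × 51.0) = 0.2485
R = 1 / (1 − 0.2485) = 1 / 0.7515 ≈ 1.33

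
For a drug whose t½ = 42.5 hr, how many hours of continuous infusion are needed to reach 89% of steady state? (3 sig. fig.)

135 hours

k = ln 2 / 42.5 = 0.01631 hr⁻¹
f = 1 − e^(−kt)  ⇒  t = −ln(1 − f) / k
t = −ln(1 − 0.89) / 0.01631 = 2.207 / 0.01631 ≈ 135 hours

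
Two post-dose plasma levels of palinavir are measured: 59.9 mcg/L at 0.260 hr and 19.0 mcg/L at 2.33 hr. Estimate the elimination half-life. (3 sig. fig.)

k = ln(C₁/C₂) / (t₂ − t₁) = ln(59.9/19.0) / (2.33 − 0.260)
  = 1.148 / 2.070 = 0.5547 hr⁻¹
t½ = ln 2 / k = ln 2 / 0.5547 ≈ 1.25 hours

1.25 hours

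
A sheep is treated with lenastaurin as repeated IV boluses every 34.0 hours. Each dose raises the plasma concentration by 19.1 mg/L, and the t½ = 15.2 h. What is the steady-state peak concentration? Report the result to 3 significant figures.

k = ln 2 / 15.2 = 0.04560 h⁻¹
Fraction remaining after one interval: e^(−kτ) = e^(−0.04560 × 34.0) = 0.2122
R = 1 / (1 − 0.2122) = 1.269
Css,max = 19.1 × 1.269 ≈ 24.2 mg/L

24.2 mg/L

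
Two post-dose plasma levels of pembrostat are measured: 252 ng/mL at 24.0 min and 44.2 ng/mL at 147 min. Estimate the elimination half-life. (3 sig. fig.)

k = ln(C₁/C₂) / (t₂ − t₁) = ln(252/44.2) / (147 − 24.0)
  = 1.741 / 123.0 = 0.01415 min⁻¹
t½ = ln 2 / k = ln 2 / 0.01415 ≈ 49.0 minutes

49.0 minutes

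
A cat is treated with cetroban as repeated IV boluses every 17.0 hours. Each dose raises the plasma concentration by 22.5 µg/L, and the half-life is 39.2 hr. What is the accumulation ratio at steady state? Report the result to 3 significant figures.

3.85

k = ln 2 / 39.2 = 0.01768 hr⁻¹
Fraction remaining after one interval: e^(−kτ) = e^(−0.01768 × 17.0) = 0.7404
R = 1 / (1 − 0.7404) = 1 / 0.2596 ≈ 3.85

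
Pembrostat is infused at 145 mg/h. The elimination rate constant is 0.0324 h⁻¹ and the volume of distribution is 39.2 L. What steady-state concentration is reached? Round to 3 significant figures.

114 µg/mL

CL = k · V = 0.0324 × 39.2 = 1.270 L/h
Css = rate / CL = 145 / 1.270 ≈ 114 µg/mL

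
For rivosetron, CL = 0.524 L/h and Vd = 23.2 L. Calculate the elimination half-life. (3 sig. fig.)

30.7 hours

k = CL / V = 0.524 / 23.2 = 0.02259 h⁻¹
t½ = ln 2 / k = ln 2 / 0.02259 ≈ 30.7 hours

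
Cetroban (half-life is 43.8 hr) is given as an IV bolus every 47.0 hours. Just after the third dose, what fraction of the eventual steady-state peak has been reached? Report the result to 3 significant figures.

0.893

k = ln 2 / 43.8 = 0.01583 hr⁻¹
f_n = 1 − e^(−nkτ) = 1 − e^(−3 × 0.01583 × 47.0) = 1 − e^(−2.231) = 1 − 0.1074 ≈ 0.893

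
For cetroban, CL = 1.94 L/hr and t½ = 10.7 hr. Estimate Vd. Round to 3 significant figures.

29.9 L

k = ln 2 / t½ = ln 2 / 10.7 = 0.06478 hr⁻¹
V = CL / k = 1.94 / 0.06478 ≈ 29.9 L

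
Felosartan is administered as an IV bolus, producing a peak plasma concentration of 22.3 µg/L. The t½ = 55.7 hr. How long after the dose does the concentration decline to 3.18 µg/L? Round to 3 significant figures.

k = ln 2 / 55.7 = 0.01244 hr⁻¹
C(t) = C₀ e^(−kt)  ⇒  t = ln(C₀/C) / k
t = ln(22.3/3.18) / 0.01244 = 1.948 / 0.01244 ≈ 157 hours

157 hours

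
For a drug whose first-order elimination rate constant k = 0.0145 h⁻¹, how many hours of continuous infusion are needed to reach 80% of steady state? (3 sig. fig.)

111 hours

f = 1 − e^(−kt)  ⇒  t = −ln(1 − f) / k
t = −ln(1 − 0.8) / 0.01450 = 1.609 / 0.01450 ≈ 111 hours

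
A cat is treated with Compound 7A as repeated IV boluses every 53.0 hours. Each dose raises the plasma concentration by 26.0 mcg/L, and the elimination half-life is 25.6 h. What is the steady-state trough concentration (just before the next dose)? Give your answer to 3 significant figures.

k = ln 2 / 25.6 = 0.02708 h⁻¹
Fraction remaining after one interval: e^(−kτ) = e^(−0.02708 × 53.0) = 0.2381
R = 1 / (1 − 0.2381) = 1.313
Css,max = 26.0 × 1.313 = 34.13 mcg/L
Css,min = Css,max × e^(−kτ) = 34.13 × 0.2381 ≈ 8.13 mcg/L

8.13 mcg/L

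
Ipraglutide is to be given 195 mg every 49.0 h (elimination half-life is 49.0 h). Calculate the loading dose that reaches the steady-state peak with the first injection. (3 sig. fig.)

390 mg

k = ln 2 / 49.0 = 0.01415 h⁻¹
Accumulation ratio R = 1 / (1 − e^(−kτ)) = 1 / (1 − e^(−0.01415×49.0)) = 1 / (1 − 0.5000) = 2.000
Loading dose = maintenance dose × R = 195 × 2.000 ≈ 390 mg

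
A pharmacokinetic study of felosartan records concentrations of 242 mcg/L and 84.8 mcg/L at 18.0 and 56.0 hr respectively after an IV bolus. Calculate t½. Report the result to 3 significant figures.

k = ln(C₁/C₂) / (t₂ − t₁) = ln(242/84.8) / (56.0 − 18.0)
  = 1.049 / 38.00 = 0.02760 hr⁻¹
t½ = ln 2 / k = ln 2 / 0.02760 ≈ 25.1 hours

25.1 hours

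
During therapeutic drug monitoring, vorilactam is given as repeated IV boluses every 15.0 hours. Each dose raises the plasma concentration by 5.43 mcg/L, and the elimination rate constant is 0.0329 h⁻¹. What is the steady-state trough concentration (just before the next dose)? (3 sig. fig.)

8.51 mcg/L

Fraction remaining after one interval: e^(−kτ) = e^(−0.03290 × 15.0) = 0.6105
R = 1 / (1 − 0.6105) = 2.567
Css,max = 5.43 × 2.567 = 13.94 mcg/L
Css,min = Css,max × e^(−kτ) = 13.94 × 0.6105 ≈ 8.51 mcg/L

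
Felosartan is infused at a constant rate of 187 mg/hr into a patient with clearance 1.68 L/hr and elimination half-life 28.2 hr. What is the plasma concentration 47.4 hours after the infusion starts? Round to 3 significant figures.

Css = rate / CL = 187 / 1.68 = 111.3 mg/L
k = ln 2 / 28.2 = 0.02458 hr⁻¹
C(t) = Css (1 − e^(−kt)) = 111.3 × (1 − e^(−1.165)) = 111.3 × 0.6881 ≈ 76.6 mg/L

76.6 mg/L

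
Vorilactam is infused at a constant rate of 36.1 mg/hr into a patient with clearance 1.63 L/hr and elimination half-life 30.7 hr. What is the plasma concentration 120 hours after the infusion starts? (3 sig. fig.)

Css = rate / CL = 36.1 / 1.63 = 22.15 µg/mL
k = ln 2 / 30.7 = 0.02258 hr⁻¹
C(t) = Css (1 − e^(−kt)) = 22.15 × (1 − e^(−2.709)) = 22.15 × 0.9334 ≈ 20.7 µg/mL

20.7 µg/mL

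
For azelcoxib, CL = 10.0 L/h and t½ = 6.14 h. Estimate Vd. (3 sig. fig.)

88.6 L

k = ln 2 / t½ = ln 2 / 6.14 = 0.1129 h⁻¹
V = CL / k = 10.0 / 0.1129 ≈ 88.6 L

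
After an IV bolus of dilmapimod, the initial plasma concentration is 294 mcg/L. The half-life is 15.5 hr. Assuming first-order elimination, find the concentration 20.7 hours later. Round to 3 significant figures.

k = ln 2 / 15.5 = 0.04472 hr⁻¹
20.7 hr is 1.335 half-lives, so C = 294 × (1/2)^1.335 = 294 × 0.3963 ≈ 117 mcg/L

117 mcg/L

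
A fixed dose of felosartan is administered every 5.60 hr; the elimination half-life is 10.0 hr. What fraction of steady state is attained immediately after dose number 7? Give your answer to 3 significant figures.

0.934

k = ln 2 / 10.0 = 0.06931 hr⁻¹
f_n = 1 − e^(−nkτ) = 1 − e^(−7 × 0.06931 × 5.60) = 1 − e^(−2.717) = 1 − 0.06606 ≈ 0.934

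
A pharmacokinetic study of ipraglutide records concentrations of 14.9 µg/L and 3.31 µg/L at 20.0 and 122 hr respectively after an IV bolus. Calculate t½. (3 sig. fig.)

k = ln(C₁/C₂) / (t₂ − t₁) = ln(14.9/3.31) / (122 − 20.0)
  = 1.504 / 102.0 = 0.01475 hr⁻¹
t½ = ln 2 / k = ln 2 / 0.01475 ≈ 47.0 hours

47.0 hours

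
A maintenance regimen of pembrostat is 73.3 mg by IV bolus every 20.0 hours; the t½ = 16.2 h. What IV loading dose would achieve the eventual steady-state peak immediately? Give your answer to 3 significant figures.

k = ln 2 / 16.2 = 0.04279 h⁻¹
Accumulation ratio R = 1 / (1 − e^(−kτ)) = 1 / (1 − e^(−0.04279×20.0)) = 1 / (1 − 0.4250) = 1.739
Loading dose = maintenance dose × R = 73.3 × 1.739 ≈ 127 mg

127 mg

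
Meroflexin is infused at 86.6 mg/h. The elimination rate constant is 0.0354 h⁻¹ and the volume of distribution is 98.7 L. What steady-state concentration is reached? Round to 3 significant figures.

CL = k · V = 0.0354 × 98.7 = 3.494 L/h
Css = rate / CL = 86.6 / 3.494 ≈ 24.8 mg/L

24.8 mg/L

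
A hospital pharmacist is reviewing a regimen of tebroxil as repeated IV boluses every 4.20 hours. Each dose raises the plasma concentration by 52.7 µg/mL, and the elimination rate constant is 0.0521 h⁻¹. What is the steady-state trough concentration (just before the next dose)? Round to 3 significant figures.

215 µg/mL

Fraction remaining after one interval: e^(−kτ) = e^(−0.05210 × 4.20) = 0.8035
R = 1 / (1 − 0.8035) = 5.088
Css,max = 52.7 × 5.088 = 268.1 µg/mL
Css,min = Css,max × e^(−kτ) = 268.1 × 0.8035 ≈ 215 µg/mL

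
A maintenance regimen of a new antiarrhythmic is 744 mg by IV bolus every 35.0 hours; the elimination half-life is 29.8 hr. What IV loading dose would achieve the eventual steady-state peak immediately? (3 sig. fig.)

k = ln 2 / 29.8 = 0.02326 hr⁻¹
Accumulation ratio R = 1 / (1 − e^(−kτ)) = 1 / (1 − e^(−0.02326×35.0)) = 1 / (1 − 0.4430) = 1.795
Loading dose = maintenance dose × R = 744 × 1.795 ≈ 1340 mg

1340 mg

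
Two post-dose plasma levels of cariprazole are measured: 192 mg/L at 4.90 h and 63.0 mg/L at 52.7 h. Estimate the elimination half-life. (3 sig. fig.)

29.7 hours

k = ln(C₁/C₂) / (t₂ − t₁) = ln(192/63.0) / (52.7 − 4.90)
  = 1.114 / 47.80 = 0.02331 h⁻¹
t½ = ln 2 / k = ln 2 / 0.02331 ≈ 29.7 hours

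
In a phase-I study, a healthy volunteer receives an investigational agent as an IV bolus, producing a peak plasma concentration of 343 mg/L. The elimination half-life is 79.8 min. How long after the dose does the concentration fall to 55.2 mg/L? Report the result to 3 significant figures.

k = ln 2 / 79.8 = 0.008686 min⁻¹
C(t) = C₀ e^(−kt)  ⇒  t = ln(C₀/C) / k
t = ln(343/55.2) / 0.008686 = 1.827 / 0.008686 ≈ 210 minutes

210 minutes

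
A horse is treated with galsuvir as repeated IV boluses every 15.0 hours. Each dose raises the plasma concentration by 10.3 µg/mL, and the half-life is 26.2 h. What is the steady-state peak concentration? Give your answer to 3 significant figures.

k = ln 2 / 26.2 = 0.02646 h⁻¹
Fraction remaining after one interval: e^(−kτ) = e^(−0.02646 × 15.0) = 0.6724
R = 1 / (1 − 0.6724) = 3.053
Css,max = 10.3 × 3.053 ≈ 31.4 µg/mL

31.4 µg/mL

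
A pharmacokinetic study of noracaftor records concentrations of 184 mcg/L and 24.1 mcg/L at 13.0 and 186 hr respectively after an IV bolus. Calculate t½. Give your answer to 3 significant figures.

59.0 hours

k = ln(C₁/C₂) / (t₂ − t₁) = ln(184/24.1) / (186 − 13.0)
  = 2.033 / 173.0 = 0.01175 hr⁻¹
t½ = ln 2 / k = ln 2 / 0.01175 ≈ 59.0 hours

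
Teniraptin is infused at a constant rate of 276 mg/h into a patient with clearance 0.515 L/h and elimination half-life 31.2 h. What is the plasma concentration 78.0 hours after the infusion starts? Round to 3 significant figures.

Css = rate / CL = 276 / 0.515 = 535.9 mg/L
k = ln 2 / 31.2 = 0.02222 h⁻¹
C(t) = Css (1 − e^(−kt)) = 535.9 × (1 − e^(−1.733)) = 535.9 × 0.8232 ≈ 441 mg/L

441 mg/L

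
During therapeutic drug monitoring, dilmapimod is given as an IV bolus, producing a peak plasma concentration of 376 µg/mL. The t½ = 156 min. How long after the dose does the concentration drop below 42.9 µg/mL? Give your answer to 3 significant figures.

k = ln 2 / 156 = 0.004443 min⁻¹
C(t) = C₀ e^(−kt)  ⇒  t = ln(C₀/C) / k
t = ln(376/42.9) / 0.004443 = 2.171 / 0.004443 ≈ 489 minutes

489 minutes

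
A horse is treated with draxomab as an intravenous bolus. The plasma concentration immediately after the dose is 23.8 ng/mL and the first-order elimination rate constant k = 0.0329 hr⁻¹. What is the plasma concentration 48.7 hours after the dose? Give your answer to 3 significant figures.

4.79 ng/mL

C(t) = C₀ e^(−kt) = 23.8 × e^(−0.03290 × 48.7) = 23.8 × e^(−1.602) = 23.8 × 0.2014 ≈ 4.79 ng/mL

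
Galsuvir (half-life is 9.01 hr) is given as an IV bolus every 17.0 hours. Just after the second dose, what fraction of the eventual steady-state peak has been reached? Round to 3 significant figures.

k = ln 2 / 9.01 = 0.07693 hr⁻¹
f_n = 1 − e^(−nkτ) = 1 − e^(−2 × 0.07693 × 17.0) = 1 − e^(−2.616) = 1 − 0.07312 ≈ 0.927

0.927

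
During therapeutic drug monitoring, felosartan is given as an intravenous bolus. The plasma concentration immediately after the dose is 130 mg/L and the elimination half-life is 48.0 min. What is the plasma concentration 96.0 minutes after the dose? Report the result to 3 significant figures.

32.5 mg/L

k = ln 2 / 48.0 = 0.01444 min⁻¹
96.0 min is 2.000 half-lives, so C = 130 × (1/2)^2.000 = 130 × 0.2500 ≈ 32.5 mg/L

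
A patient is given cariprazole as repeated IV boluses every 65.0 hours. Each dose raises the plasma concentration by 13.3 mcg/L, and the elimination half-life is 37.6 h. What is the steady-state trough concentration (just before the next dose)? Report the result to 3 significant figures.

k = ln 2 / 37.6 = 0.01843 h⁻¹
Fraction remaining after one interval: e^(−kτ) = e^(−0.01843 × 65.0) = 0.3017
R = 1 / (1 − 0.3017) = 1.432
Css,max = 13.3 × 1.432 = 19.05 mcg/L
Css,min = Css,max × e^(−kτ) = 19.05 × 0.3017 ≈ 5.75 mcg/L

5.75 mcg/L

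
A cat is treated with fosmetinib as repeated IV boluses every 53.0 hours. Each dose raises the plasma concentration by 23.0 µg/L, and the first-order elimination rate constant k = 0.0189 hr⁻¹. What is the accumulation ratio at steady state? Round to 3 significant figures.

1.58

Fraction remaining after one interval: e^(−kτ) = e^(−0.01890 × 53.0) = 0.3673
R = 1 / (1 − 0.3673) = 1 / 0.6327 ≈ 1.58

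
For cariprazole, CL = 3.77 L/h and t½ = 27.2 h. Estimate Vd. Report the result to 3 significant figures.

148 L

k = ln 2 / t½ = ln 2 / 27.2 = 0.02548 h⁻¹
V = CL / k = 3.77 / 0.02548 ≈ 148 L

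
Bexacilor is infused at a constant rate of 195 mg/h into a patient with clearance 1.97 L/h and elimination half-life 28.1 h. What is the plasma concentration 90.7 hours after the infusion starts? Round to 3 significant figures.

Css = rate / CL = 195 / 1.97 = 98.98 mg/L
k = ln 2 / 28.1 = 0.02467 h⁻¹
C(t) = Css (1 − e^(−kt)) = 98.98 × (1 − e^(−2.237)) = 98.98 × 0.8933 ≈ 88.4 mg/L

88.4 mg/L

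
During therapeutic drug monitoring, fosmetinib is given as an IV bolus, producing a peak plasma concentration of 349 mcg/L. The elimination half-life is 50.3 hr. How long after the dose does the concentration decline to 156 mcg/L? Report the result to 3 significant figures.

58.4 hours

k = ln 2 / 50.3 = 0.01378 hr⁻¹
C(t) = C₀ e^(−kt)  ⇒  t = ln(C₀/C) / k
t = ln(349/156) / 0.01378 = 0.8052 / 0.01378 ≈ 58.4 hours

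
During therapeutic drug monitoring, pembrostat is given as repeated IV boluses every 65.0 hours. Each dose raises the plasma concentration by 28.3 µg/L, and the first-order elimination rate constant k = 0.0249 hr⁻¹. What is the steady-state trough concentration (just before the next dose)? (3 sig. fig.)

7.00 µg/L

Fraction remaining after one interval: e^(−kτ) = e^(−0.02490 × 65.0) = 0.1982
R = 1 / (1 − 0.1982) = 1.247
Css,max = 28.3 × 1.247 = 35.30 µg/L
Css,min = Css,max × e^(−kτ) = 35.30 × 0.1982 ≈ 7.00 µg/L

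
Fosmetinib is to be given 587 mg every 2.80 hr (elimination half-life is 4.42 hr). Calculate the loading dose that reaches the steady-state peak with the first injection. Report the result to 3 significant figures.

k = ln 2 / 4.42 = 0.1568 hr⁻¹
Accumulation ratio R = 1 / (1 − e^(−kτ)) = 1 / (1 − e^(−0.1568×2.80)) = 1 / (1 − 0.6446) = 2.814
Loading dose = maintenance dose × R = 587 × 2.814 ≈ 1650 mg

1650 mg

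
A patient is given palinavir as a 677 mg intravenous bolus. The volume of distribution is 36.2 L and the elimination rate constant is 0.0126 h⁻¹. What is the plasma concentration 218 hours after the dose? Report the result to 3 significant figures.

1.20 µg/mL

C₀ = dose / V = 677 / 36.2 = 18.70 µg/mL
C(t) = C₀ e^(−kt) = 18.70 × e^(−0.01260 × 218) = 18.70 × e^(−2.747) = 18.70 × 0.06413 ≈ 1.20 µg/mL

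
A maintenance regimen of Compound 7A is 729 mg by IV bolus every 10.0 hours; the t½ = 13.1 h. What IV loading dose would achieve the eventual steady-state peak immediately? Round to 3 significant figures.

k = ln 2 / 13.1 = 0.05291 h⁻¹
Accumulation ratio R = 1 / (1 − e^(−kτ)) = 1 / (1 − e^(−0.05291×10.0)) = 1 / (1 − 0.5891) = 2.434
Loading dose = maintenance dose × R = 729 × 2.434 ≈ 1770 mg

1770 mg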